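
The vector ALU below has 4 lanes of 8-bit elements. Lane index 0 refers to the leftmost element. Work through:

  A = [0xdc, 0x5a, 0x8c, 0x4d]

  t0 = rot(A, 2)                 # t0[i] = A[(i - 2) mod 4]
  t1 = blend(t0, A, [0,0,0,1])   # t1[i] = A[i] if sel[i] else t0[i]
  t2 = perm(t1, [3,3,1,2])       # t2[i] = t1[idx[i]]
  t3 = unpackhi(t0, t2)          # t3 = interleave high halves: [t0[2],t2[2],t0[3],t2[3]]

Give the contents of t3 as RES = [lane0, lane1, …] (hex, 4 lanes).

t0 = [0x8c, 0x4d, 0xdc, 0x5a]
t1 = [0x8c, 0x4d, 0xdc, 0x4d]
t2 = [0x4d, 0x4d, 0x4d, 0xdc]
t3 = [0xdc, 0x4d, 0x5a, 0xdc]

RES = [ 0xdc  0x4d  0x5a  0xdc ]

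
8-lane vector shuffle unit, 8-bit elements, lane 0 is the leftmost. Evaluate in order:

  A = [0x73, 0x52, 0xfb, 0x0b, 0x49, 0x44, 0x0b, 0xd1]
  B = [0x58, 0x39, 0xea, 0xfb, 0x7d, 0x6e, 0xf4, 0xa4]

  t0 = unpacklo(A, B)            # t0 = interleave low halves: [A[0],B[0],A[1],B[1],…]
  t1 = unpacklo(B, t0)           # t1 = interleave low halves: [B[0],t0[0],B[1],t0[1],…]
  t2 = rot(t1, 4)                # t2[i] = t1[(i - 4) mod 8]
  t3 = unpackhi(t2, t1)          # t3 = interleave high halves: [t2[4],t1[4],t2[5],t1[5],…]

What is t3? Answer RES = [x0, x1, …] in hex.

t0 = [0x73, 0x58, 0x52, 0x39, 0xfb, 0xea, 0x0b, 0xfb]
t1 = [0x58, 0x73, 0x39, 0x58, 0xea, 0x52, 0xfb, 0x39]
t2 = [0xea, 0x52, 0xfb, 0x39, 0x58, 0x73, 0x39, 0x58]
t3 = [0x58, 0xea, 0x73, 0x52, 0x39, 0xfb, 0x58, 0x39]

RES = [0x58, 0xea, 0x73, 0x52, 0x39, 0xfb, 0x58, 0x39]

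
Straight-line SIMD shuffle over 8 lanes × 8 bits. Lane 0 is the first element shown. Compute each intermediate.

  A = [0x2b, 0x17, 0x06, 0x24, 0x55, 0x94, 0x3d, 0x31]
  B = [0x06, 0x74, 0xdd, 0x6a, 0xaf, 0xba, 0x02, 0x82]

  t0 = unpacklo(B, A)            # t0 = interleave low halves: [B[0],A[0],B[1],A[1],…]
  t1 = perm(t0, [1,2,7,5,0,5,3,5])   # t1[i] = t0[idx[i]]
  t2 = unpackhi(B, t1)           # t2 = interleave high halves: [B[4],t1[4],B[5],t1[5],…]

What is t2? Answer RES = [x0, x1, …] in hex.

t0 = [0x06, 0x2b, 0x74, 0x17, 0xdd, 0x06, 0x6a, 0x24]
t1 = [0x2b, 0x74, 0x24, 0x06, 0x06, 0x06, 0x17, 0x06]
t2 = [0xaf, 0x06, 0xba, 0x06, 0x02, 0x17, 0x82, 0x06]

RES = [0xaf, 0x06, 0xba, 0x06, 0x02, 0x17, 0x82, 0x06]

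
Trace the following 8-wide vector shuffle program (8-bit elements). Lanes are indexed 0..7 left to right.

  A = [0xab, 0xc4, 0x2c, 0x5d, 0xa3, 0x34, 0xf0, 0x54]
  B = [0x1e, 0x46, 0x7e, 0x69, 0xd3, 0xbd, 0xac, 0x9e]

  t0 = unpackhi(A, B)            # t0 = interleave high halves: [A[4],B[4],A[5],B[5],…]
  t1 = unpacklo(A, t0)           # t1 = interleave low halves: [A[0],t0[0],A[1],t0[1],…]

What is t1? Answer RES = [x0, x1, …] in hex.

RES = [0xab, 0xa3, 0xc4, 0xd3, 0x2c, 0x34, 0x5d, 0xbd]

t0 = [0xa3, 0xd3, 0x34, 0xbd, 0xf0, 0xac, 0x54, 0x9e]
t1 = [0xab, 0xa3, 0xc4, 0xd3, 0x2c, 0x34, 0x5d, 0xbd]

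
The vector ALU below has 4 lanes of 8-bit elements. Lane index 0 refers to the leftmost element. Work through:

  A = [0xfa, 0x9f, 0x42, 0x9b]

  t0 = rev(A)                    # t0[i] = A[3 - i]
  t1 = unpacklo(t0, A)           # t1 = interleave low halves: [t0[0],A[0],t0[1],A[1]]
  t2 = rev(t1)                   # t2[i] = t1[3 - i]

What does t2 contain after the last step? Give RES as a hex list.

  t0: 9b 42 9f fa
  t1: 9b fa 42 9f
  t2: 9f 42 fa 9b

RES = [0x9f, 0x42, 0xfa, 0x9b]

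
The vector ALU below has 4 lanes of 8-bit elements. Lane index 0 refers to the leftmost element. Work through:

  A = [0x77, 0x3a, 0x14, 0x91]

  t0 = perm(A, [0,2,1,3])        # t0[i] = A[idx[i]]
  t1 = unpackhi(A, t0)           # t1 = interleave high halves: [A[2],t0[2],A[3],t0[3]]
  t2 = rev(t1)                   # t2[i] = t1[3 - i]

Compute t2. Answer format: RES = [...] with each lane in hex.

t0 = [0x77, 0x14, 0x3a, 0x91]
t1 = [0x14, 0x3a, 0x91, 0x91]
t2 = [0x91, 0x91, 0x3a, 0x14]

RES = [0x91, 0x91, 0x3a, 0x14]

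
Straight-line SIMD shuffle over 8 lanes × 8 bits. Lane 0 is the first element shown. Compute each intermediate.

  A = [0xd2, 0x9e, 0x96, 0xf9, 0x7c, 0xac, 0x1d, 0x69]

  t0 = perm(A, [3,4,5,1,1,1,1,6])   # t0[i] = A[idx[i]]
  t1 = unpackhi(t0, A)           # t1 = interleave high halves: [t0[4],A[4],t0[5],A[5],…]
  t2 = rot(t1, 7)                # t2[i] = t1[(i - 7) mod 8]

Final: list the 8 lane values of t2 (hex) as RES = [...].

RES = [ 0x7c  0x9e  0xac  0x9e  0x1d  0x1d  0x69  0x9e ]

→ t0 |f9|7c|ac|9e|9e|9e|9e|1d|
→ t1 |9e|7c|9e|ac|9e|1d|1d|69|
→ t2 |7c|9e|ac|9e|1d|1d|69|9e|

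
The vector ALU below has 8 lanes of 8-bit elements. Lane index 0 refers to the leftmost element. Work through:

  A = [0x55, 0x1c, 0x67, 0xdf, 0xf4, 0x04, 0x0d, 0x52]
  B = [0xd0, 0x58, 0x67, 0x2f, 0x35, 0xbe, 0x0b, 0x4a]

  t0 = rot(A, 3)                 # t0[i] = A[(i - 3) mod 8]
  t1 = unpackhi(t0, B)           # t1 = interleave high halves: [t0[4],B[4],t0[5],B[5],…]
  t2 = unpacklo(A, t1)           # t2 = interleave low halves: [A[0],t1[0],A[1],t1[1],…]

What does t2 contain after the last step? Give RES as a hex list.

t0 = [0x04, 0x0d, 0x52, 0x55, 0x1c, 0x67, 0xdf, 0xf4]
t1 = [0x1c, 0x35, 0x67, 0xbe, 0xdf, 0x0b, 0xf4, 0x4a]
t2 = [0x55, 0x1c, 0x1c, 0x35, 0x67, 0x67, 0xdf, 0xbe]

RES = [ 0x55  0x1c  0x1c  0x35  0x67  0x67  0xdf  0xbe ]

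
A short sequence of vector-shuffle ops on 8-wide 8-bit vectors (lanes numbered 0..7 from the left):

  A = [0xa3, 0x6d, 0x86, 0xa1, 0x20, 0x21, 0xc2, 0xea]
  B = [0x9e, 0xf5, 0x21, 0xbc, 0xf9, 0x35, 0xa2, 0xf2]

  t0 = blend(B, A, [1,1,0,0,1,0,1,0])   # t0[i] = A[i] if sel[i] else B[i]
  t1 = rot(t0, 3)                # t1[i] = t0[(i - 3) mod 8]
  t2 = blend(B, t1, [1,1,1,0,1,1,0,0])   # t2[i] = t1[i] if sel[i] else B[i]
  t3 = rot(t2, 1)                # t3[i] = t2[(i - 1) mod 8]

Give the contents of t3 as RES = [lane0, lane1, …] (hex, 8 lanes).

RES = [ 0xf2  0x35  0xc2  0xf2  0xbc  0x6d  0x21  0xa2 ]

  t0: a3 6d 21 bc 20 35 c2 f2
  t1: 35 c2 f2 a3 6d 21 bc 20
  t2: 35 c2 f2 bc 6d 21 a2 f2
  t3: f2 35 c2 f2 bc 6d 21 a2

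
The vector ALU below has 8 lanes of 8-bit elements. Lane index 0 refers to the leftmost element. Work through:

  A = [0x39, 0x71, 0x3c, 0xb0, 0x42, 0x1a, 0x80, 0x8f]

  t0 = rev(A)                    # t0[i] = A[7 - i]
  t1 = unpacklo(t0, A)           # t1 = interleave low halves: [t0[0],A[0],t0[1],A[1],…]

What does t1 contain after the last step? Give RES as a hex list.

RES = [ 0x8f  0x39  0x80  0x71  0x1a  0x3c  0x42  0xb0 ]

  t0: 8f 80 1a 42 b0 3c 71 39
  t1: 8f 39 80 71 1a 3c 42 b0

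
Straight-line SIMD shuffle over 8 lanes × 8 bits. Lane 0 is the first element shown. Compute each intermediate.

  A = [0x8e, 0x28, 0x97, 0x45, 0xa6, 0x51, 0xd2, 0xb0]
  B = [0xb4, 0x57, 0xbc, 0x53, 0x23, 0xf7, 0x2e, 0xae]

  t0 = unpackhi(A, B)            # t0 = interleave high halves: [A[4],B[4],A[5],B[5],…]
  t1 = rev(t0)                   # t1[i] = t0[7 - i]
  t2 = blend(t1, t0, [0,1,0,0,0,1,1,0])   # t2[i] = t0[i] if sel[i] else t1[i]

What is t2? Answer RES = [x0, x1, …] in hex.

RES = [ 0xae  0x23  0x2e  0xd2  0xf7  0x2e  0xb0  0xa6 ]

t0 = [0xa6, 0x23, 0x51, 0xf7, 0xd2, 0x2e, 0xb0, 0xae]
t1 = [0xae, 0xb0, 0x2e, 0xd2, 0xf7, 0x51, 0x23, 0xa6]
t2 = [0xae, 0x23, 0x2e, 0xd2, 0xf7, 0x2e, 0xb0, 0xa6]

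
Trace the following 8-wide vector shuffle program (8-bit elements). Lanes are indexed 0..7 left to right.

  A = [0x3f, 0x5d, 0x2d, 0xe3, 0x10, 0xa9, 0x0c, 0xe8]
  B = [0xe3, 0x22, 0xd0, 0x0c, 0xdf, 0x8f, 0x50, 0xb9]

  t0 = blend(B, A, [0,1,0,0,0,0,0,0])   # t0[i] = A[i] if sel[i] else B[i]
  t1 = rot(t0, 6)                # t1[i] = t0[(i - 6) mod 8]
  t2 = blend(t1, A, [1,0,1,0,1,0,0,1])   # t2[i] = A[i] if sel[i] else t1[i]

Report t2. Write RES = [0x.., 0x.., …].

→ t0 |e3|5d|d0|0c|df|8f|50|b9|
→ t1 |d0|0c|df|8f|50|b9|e3|5d|
→ t2 |3f|0c|2d|8f|10|b9|e3|e8|

RES = [0x3f, 0x0c, 0x2d, 0x8f, 0x10, 0xb9, 0xe3, 0xe8]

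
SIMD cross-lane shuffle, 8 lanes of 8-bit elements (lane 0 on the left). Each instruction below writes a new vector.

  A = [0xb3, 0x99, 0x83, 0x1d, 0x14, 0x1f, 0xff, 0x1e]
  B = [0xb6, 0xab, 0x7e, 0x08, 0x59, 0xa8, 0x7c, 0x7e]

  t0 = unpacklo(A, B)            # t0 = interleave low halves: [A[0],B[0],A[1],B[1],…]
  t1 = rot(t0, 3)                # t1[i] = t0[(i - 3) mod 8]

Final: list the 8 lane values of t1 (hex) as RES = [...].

RES = [0x7e, 0x1d, 0x08, 0xb3, 0xb6, 0x99, 0xab, 0x83]

  t0: b3 b6 99 ab 83 7e 1d 08
  t1: 7e 1d 08 b3 b6 99 ab 83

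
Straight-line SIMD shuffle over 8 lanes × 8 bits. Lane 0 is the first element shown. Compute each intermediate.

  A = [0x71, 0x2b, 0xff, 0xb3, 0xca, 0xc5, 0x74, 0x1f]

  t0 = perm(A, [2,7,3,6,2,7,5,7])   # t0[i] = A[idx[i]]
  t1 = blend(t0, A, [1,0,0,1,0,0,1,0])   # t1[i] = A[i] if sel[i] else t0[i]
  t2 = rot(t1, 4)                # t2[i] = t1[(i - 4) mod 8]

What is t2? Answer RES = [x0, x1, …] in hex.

  t0: ff 1f b3 74 ff 1f c5 1f
  t1: 71 1f b3 b3 ff 1f 74 1f
  t2: ff 1f 74 1f 71 1f b3 b3

RES = [ 0xff  0x1f  0x74  0x1f  0x71  0x1f  0xb3  0xb3 ]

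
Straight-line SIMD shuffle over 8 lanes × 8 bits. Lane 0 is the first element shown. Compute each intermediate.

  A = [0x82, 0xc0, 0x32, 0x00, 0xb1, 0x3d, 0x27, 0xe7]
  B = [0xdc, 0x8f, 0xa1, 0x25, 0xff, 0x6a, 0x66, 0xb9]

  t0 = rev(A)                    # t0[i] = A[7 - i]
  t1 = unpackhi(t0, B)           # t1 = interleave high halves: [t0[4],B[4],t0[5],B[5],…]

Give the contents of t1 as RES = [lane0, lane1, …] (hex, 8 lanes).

RES = [0x00, 0xff, 0x32, 0x6a, 0xc0, 0x66, 0x82, 0xb9]

t0 = [0xe7, 0x27, 0x3d, 0xb1, 0x00, 0x32, 0xc0, 0x82]
t1 = [0x00, 0xff, 0x32, 0x6a, 0xc0, 0x66, 0x82, 0xb9]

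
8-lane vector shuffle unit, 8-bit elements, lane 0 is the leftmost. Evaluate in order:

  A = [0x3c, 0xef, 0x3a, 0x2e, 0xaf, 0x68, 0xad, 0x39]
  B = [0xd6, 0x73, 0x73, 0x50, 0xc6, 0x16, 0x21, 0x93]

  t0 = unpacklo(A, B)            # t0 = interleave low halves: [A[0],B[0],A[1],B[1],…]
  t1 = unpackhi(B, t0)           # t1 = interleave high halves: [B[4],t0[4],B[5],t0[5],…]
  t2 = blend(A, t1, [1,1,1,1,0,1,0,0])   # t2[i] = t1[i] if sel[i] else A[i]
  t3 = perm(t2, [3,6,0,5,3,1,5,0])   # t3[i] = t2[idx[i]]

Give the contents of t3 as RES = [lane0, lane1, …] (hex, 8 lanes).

RES = [ 0x73  0xad  0xc6  0x2e  0x73  0x3a  0x2e  0xc6 ]

t0 = [0x3c, 0xd6, 0xef, 0x73, 0x3a, 0x73, 0x2e, 0x50]
t1 = [0xc6, 0x3a, 0x16, 0x73, 0x21, 0x2e, 0x93, 0x50]
t2 = [0xc6, 0x3a, 0x16, 0x73, 0xaf, 0x2e, 0xad, 0x39]
t3 = [0x73, 0xad, 0xc6, 0x2e, 0x73, 0x3a, 0x2e, 0xc6]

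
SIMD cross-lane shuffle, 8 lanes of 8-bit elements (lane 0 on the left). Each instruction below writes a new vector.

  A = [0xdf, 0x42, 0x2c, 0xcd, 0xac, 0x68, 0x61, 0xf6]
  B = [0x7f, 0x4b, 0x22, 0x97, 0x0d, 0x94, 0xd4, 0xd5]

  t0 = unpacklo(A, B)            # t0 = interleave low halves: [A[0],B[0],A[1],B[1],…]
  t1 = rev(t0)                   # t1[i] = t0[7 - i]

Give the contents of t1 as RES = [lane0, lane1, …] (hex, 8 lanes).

  t0: df 7f 42 4b 2c 22 cd 97
  t1: 97 cd 22 2c 4b 42 7f df

RES = [0x97, 0xcd, 0x22, 0x2c, 0x4b, 0x42, 0x7f, 0xdf]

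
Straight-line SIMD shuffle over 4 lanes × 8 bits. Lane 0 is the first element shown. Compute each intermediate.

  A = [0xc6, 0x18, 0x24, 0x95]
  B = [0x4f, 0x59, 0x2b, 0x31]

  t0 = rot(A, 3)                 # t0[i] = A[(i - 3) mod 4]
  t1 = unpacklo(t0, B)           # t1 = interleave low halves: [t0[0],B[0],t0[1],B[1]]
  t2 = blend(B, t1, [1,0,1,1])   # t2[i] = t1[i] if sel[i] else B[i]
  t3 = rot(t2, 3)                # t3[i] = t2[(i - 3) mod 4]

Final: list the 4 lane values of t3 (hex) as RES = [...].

  t0: 18 24 95 c6
  t1: 18 4f 24 59
  t2: 18 59 24 59
  t3: 59 24 59 18

RES = [0x59, 0x24, 0x59, 0x18]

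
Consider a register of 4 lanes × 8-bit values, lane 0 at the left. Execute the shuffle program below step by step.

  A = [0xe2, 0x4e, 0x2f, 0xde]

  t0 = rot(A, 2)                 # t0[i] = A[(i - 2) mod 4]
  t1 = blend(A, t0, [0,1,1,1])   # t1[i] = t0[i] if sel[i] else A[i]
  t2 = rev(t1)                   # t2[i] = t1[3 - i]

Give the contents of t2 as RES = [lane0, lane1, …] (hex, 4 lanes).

RES = [0x4e, 0xe2, 0xde, 0xe2]

  t0: 2f de e2 4e
  t1: e2 de e2 4e
  t2: 4e e2 de e2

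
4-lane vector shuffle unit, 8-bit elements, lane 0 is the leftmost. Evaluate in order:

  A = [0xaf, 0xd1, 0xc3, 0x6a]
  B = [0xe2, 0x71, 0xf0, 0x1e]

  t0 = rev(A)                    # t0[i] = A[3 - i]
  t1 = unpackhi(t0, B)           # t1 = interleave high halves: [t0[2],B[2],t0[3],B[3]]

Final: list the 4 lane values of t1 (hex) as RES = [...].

  t0: 6a c3 d1 af
  t1: d1 f0 af 1e

RES = [0xd1, 0xf0, 0xaf, 0x1e]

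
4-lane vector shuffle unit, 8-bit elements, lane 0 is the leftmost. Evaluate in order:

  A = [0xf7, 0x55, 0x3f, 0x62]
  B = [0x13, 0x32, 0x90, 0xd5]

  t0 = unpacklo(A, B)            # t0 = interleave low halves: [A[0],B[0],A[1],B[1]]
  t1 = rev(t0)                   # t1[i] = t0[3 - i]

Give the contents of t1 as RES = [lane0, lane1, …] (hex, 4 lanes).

RES = [0x32, 0x55, 0x13, 0xf7]

→ t0 |f7|13|55|32|
→ t1 |32|55|13|f7|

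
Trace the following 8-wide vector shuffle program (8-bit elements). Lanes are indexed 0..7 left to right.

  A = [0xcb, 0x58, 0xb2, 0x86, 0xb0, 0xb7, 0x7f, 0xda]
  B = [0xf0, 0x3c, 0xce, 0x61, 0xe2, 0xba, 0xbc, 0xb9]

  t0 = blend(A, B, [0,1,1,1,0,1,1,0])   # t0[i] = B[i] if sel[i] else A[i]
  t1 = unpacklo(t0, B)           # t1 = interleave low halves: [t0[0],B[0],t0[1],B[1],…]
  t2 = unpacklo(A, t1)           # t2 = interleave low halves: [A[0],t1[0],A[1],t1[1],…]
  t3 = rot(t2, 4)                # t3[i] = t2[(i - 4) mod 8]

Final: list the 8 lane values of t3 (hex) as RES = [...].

  t0: cb 3c ce 61 b0 ba bc da
  t1: cb f0 3c 3c ce ce 61 61
  t2: cb cb 58 f0 b2 3c 86 3c
  t3: b2 3c 86 3c cb cb 58 f0

RES = [ 0xb2  0x3c  0x86  0x3c  0xcb  0xcb  0x58  0xf0 ]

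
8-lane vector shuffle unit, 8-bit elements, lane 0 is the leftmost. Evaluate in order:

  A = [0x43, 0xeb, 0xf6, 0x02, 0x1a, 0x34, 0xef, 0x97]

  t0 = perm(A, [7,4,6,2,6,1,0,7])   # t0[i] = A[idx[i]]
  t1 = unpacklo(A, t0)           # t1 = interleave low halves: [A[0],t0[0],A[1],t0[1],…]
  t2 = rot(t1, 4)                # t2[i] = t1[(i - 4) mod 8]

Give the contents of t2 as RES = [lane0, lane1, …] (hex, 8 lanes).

t0 = [0x97, 0x1a, 0xef, 0xf6, 0xef, 0xeb, 0x43, 0x97]
t1 = [0x43, 0x97, 0xeb, 0x1a, 0xf6, 0xef, 0x02, 0xf6]
t2 = [0xf6, 0xef, 0x02, 0xf6, 0x43, 0x97, 0xeb, 0x1a]

RES = [ 0xf6  0xef  0x02  0xf6  0x43  0x97  0xeb  0x1a ]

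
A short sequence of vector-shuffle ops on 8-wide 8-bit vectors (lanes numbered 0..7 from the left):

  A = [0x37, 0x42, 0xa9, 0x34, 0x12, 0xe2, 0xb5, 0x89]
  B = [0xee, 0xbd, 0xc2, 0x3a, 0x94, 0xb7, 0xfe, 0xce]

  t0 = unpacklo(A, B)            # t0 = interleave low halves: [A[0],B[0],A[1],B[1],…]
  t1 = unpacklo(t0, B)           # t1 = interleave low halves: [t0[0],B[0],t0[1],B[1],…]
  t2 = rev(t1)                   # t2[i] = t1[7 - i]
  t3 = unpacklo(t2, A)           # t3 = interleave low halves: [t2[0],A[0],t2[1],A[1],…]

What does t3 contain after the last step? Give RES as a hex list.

RES = [ 0x3a  0x37  0xbd  0x42  0xc2  0xa9  0x42  0x34 ]

t0 = [0x37, 0xee, 0x42, 0xbd, 0xa9, 0xc2, 0x34, 0x3a]
t1 = [0x37, 0xee, 0xee, 0xbd, 0x42, 0xc2, 0xbd, 0x3a]
t2 = [0x3a, 0xbd, 0xc2, 0x42, 0xbd, 0xee, 0xee, 0x37]
t3 = [0x3a, 0x37, 0xbd, 0x42, 0xc2, 0xa9, 0x42, 0x34]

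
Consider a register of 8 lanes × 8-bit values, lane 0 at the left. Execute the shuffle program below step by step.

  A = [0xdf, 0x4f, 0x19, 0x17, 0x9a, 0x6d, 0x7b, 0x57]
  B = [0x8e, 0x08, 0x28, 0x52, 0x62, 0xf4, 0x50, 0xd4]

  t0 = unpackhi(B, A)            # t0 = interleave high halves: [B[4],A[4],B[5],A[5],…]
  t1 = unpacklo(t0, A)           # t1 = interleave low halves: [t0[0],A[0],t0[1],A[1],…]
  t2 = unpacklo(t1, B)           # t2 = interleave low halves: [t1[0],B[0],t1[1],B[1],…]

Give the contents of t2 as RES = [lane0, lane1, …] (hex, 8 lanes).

RES = [0x62, 0x8e, 0xdf, 0x08, 0x9a, 0x28, 0x4f, 0x52]

→ t0 |62|9a|f4|6d|50|7b|d4|57|
→ t1 |62|df|9a|4f|f4|19|6d|17|
→ t2 |62|8e|df|08|9a|28|4f|52|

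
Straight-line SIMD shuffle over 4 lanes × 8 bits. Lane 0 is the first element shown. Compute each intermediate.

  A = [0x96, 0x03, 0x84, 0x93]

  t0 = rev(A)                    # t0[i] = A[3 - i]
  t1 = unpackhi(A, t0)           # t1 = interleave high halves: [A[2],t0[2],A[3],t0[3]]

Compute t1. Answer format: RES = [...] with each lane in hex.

RES = [ 0x84  0x03  0x93  0x96 ]

t0 = [0x93, 0x84, 0x03, 0x96]
t1 = [0x84, 0x03, 0x93, 0x96]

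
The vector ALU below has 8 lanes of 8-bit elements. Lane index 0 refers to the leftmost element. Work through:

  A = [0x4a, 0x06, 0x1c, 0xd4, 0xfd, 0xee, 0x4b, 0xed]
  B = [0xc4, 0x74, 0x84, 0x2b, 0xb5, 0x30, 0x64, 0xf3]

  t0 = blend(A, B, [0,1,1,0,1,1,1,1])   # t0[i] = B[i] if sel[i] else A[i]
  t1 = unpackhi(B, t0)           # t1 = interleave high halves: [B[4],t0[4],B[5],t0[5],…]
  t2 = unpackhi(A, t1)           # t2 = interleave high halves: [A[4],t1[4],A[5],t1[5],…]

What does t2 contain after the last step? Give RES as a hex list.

RES = [0xfd, 0x64, 0xee, 0x64, 0x4b, 0xf3, 0xed, 0xf3]

→ t0 |4a|74|84|d4|b5|30|64|f3|
→ t1 |b5|b5|30|30|64|64|f3|f3|
→ t2 |fd|64|ee|64|4b|f3|ed|f3|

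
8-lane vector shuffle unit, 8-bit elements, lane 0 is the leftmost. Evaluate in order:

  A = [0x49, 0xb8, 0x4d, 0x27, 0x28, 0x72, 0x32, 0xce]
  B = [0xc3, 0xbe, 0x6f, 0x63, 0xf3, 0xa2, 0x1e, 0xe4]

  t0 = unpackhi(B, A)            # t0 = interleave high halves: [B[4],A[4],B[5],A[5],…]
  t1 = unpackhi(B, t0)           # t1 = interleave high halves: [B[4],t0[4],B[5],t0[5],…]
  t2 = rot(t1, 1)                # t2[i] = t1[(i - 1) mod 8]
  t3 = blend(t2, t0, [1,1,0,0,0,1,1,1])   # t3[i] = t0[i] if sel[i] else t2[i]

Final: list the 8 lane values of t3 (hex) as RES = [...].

RES = [ 0xf3  0x28  0x1e  0xa2  0x32  0x32  0xe4  0xce ]

  t0: f3 28 a2 72 1e 32 e4 ce
  t1: f3 1e a2 32 1e e4 e4 ce
  t2: ce f3 1e a2 32 1e e4 e4
  t3: f3 28 1e a2 32 32 e4 ce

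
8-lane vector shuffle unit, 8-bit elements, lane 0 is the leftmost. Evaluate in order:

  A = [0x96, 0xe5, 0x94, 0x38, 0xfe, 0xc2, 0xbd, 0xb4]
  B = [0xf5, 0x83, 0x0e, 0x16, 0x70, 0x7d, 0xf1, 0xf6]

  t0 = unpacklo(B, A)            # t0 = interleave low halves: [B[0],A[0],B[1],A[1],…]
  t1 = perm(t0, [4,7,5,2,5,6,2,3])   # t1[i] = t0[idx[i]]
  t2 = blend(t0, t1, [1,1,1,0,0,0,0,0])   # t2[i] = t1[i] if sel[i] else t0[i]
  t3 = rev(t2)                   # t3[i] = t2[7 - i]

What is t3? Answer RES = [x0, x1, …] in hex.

→ t0 |f5|96|83|e5|0e|94|16|38|
→ t1 |0e|38|94|83|94|16|83|e5|
→ t2 |0e|38|94|e5|0e|94|16|38|
→ t3 |38|16|94|0e|e5|94|38|0e|

RES = [ 0x38  0x16  0x94  0x0e  0xe5  0x94  0x38  0x0e ]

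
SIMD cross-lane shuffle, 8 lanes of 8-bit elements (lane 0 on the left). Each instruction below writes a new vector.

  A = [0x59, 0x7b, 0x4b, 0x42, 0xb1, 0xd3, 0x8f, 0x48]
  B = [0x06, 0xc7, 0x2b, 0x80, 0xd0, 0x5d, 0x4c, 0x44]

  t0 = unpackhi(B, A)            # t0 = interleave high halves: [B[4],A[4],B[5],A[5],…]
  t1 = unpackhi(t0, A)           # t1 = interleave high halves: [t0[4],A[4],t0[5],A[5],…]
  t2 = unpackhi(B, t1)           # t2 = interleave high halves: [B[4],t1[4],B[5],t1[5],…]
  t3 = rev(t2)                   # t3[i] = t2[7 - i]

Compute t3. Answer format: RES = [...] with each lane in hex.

RES = [ 0x48  0x44  0x48  0x4c  0x8f  0x5d  0x44  0xd0 ]

t0 = [0xd0, 0xb1, 0x5d, 0xd3, 0x4c, 0x8f, 0x44, 0x48]
t1 = [0x4c, 0xb1, 0x8f, 0xd3, 0x44, 0x8f, 0x48, 0x48]
t2 = [0xd0, 0x44, 0x5d, 0x8f, 0x4c, 0x48, 0x44, 0x48]
t3 = [0x48, 0x44, 0x48, 0x4c, 0x8f, 0x5d, 0x44, 0xd0]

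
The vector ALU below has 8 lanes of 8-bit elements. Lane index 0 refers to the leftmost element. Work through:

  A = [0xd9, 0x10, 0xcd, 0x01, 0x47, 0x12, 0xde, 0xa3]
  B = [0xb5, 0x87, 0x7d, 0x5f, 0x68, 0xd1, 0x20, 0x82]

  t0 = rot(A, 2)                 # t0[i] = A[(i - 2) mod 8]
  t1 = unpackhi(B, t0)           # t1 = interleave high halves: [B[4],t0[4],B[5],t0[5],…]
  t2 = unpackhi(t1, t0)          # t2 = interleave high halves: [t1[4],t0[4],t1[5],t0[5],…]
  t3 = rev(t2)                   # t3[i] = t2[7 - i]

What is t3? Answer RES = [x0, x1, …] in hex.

RES = [0x12, 0x12, 0x47, 0x82, 0x01, 0x47, 0xcd, 0x20]

→ t0 |de|a3|d9|10|cd|01|47|12|
→ t1 |68|cd|d1|01|20|47|82|12|
→ t2 |20|cd|47|01|82|47|12|12|
→ t3 |12|12|47|82|01|47|cd|20|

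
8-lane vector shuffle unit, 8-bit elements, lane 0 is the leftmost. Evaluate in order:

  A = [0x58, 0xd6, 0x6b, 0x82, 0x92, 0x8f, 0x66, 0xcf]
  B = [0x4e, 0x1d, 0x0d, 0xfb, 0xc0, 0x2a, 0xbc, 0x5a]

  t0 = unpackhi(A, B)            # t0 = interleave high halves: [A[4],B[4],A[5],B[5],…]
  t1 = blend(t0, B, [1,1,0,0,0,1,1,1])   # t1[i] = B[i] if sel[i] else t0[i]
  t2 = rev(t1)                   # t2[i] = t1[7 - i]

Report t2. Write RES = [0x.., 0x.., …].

RES = [0x5a, 0xbc, 0x2a, 0x66, 0x2a, 0x8f, 0x1d, 0x4e]

  t0: 92 c0 8f 2a 66 bc cf 5a
  t1: 4e 1d 8f 2a 66 2a bc 5a
  t2: 5a bc 2a 66 2a 8f 1d 4e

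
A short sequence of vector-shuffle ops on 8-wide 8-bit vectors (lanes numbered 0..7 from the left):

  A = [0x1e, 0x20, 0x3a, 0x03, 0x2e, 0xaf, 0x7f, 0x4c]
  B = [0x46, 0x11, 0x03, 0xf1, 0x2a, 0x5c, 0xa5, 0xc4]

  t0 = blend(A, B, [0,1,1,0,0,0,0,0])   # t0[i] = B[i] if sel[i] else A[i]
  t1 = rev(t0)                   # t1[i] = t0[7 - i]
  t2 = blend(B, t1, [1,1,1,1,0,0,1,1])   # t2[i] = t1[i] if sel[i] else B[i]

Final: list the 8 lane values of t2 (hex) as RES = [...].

t0 = [0x1e, 0x11, 0x03, 0x03, 0x2e, 0xaf, 0x7f, 0x4c]
t1 = [0x4c, 0x7f, 0xaf, 0x2e, 0x03, 0x03, 0x11, 0x1e]
t2 = [0x4c, 0x7f, 0xaf, 0x2e, 0x2a, 0x5c, 0x11, 0x1e]

RES = [ 0x4c  0x7f  0xaf  0x2e  0x2a  0x5c  0x11  0x1e ]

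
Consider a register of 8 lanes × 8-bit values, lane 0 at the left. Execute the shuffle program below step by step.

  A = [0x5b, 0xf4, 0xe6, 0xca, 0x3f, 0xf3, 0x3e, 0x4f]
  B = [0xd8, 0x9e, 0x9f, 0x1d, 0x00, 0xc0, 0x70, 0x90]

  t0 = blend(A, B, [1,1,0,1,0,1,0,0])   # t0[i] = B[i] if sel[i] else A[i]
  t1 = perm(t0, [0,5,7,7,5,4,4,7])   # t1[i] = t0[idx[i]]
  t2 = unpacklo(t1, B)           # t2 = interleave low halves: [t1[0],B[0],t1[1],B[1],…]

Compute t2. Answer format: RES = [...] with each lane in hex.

RES = [0xd8, 0xd8, 0xc0, 0x9e, 0x4f, 0x9f, 0x4f, 0x1d]

  t0: d8 9e e6 1d 3f c0 3e 4f
  t1: d8 c0 4f 4f c0 3f 3f 4f
  t2: d8 d8 c0 9e 4f 9f 4f 1d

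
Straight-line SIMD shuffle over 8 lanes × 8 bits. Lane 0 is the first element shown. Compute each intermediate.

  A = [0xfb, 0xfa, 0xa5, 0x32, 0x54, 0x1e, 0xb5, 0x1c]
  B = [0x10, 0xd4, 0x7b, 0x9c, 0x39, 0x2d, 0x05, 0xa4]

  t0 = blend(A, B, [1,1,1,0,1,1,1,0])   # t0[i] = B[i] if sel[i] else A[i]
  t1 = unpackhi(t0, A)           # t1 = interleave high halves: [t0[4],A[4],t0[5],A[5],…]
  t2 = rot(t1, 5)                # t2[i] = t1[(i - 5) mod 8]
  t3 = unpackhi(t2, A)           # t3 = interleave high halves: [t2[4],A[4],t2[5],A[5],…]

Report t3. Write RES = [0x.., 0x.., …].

  t0: 10 d4 7b 32 39 2d 05 1c
  t1: 39 54 2d 1e 05 b5 1c 1c
  t2: 1e 05 b5 1c 1c 39 54 2d
  t3: 1c 54 39 1e 54 b5 2d 1c

RES = [ 0x1c  0x54  0x39  0x1e  0x54  0xb5  0x2d  0x1c ]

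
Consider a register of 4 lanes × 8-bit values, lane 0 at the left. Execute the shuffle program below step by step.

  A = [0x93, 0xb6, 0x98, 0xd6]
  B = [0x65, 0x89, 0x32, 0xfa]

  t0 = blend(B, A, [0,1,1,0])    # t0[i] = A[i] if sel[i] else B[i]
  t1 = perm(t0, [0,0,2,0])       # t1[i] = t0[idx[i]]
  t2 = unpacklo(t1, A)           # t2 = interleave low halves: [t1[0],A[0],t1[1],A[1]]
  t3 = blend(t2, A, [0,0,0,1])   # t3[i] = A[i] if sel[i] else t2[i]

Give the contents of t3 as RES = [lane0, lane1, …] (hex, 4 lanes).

RES = [ 0x65  0x93  0x65  0xd6 ]

  t0: 65 b6 98 fa
  t1: 65 65 98 65
  t2: 65 93 65 b6
  t3: 65 93 65 d6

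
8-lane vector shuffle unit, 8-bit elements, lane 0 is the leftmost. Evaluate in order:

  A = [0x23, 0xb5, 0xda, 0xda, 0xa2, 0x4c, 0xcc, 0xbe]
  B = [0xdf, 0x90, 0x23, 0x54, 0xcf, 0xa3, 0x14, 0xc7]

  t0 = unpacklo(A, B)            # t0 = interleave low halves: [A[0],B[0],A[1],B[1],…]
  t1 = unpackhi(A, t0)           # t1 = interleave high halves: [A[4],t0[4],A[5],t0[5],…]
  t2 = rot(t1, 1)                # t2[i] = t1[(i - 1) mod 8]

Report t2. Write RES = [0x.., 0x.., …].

RES = [0x54, 0xa2, 0xda, 0x4c, 0x23, 0xcc, 0xda, 0xbe]

  t0: 23 df b5 90 da 23 da 54
  t1: a2 da 4c 23 cc da be 54
  t2: 54 a2 da 4c 23 cc da be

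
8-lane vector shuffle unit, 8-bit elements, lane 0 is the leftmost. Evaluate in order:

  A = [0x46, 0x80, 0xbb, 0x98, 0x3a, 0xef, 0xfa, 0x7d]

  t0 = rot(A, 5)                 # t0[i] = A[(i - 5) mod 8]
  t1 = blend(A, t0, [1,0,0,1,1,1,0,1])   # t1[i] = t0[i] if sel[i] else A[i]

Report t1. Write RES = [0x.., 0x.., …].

  t0: 98 3a ef fa 7d 46 80 bb
  t1: 98 80 bb fa 7d 46 fa bb

RES = [ 0x98  0x80  0xbb  0xfa  0x7d  0x46  0xfa  0xbb ]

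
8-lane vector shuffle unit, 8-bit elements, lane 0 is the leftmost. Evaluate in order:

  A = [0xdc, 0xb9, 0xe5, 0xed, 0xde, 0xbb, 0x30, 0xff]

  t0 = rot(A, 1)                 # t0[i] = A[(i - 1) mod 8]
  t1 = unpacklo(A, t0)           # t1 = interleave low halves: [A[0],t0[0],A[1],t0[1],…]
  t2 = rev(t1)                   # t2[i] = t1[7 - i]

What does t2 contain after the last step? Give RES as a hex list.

RES = [0xe5, 0xed, 0xb9, 0xe5, 0xdc, 0xb9, 0xff, 0xdc]

  t0: ff dc b9 e5 ed de bb 30
  t1: dc ff b9 dc e5 b9 ed e5
  t2: e5 ed b9 e5 dc b9 ff dc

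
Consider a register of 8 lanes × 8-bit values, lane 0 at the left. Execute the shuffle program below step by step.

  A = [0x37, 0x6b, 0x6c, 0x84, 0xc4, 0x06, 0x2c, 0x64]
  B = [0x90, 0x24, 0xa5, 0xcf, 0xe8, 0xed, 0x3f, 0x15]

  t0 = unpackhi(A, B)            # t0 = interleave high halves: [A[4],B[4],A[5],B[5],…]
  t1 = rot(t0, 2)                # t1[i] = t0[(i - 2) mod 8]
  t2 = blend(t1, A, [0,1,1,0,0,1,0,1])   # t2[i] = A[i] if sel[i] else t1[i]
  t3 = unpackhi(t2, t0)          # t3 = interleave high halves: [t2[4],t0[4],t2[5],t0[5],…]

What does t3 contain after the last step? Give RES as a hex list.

RES = [ 0x06  0x2c  0x06  0x3f  0x2c  0x64  0x64  0x15 ]

  t0: c4 e8 06 ed 2c 3f 64 15
  t1: 64 15 c4 e8 06 ed 2c 3f
  t2: 64 6b 6c e8 06 06 2c 64
  t3: 06 2c 06 3f 2c 64 64 15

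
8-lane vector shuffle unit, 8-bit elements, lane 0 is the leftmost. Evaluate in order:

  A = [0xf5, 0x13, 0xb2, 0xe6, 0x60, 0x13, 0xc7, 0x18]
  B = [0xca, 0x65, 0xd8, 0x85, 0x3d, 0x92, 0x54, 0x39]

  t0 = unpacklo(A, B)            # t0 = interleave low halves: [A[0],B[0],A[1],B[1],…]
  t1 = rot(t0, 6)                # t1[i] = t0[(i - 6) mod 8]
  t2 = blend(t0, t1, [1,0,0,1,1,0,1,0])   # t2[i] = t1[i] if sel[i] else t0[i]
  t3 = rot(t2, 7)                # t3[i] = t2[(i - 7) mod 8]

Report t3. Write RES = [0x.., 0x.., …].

  t0: f5 ca 13 65 b2 d8 e6 85
  t1: 13 65 b2 d8 e6 85 f5 ca
  t2: 13 ca 13 d8 e6 d8 f5 85
  t3: ca 13 d8 e6 d8 f5 85 13

RES = [ 0xca  0x13  0xd8  0xe6  0xd8  0xf5  0x85  0x13 ]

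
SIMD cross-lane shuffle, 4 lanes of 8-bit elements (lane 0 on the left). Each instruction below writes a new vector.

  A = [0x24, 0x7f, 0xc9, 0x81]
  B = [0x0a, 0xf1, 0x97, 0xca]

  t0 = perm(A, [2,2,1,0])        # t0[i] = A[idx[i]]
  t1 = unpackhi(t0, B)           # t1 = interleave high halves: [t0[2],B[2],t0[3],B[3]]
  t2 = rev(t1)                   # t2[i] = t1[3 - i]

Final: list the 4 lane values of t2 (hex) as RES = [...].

RES = [ 0xca  0x24  0x97  0x7f ]

  t0: c9 c9 7f 24
  t1: 7f 97 24 ca
  t2: ca 24 97 7f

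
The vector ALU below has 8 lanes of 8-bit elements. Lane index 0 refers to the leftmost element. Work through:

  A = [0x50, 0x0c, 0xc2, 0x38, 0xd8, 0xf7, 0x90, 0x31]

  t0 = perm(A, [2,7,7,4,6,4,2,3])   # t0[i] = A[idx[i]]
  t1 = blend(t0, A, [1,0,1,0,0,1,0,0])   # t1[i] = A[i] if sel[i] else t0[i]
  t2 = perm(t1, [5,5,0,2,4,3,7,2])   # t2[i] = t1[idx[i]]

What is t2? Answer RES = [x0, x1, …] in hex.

RES = [ 0xf7  0xf7  0x50  0xc2  0x90  0xd8  0x38  0xc2 ]

  t0: c2 31 31 d8 90 d8 c2 38
  t1: 50 31 c2 d8 90 f7 c2 38
  t2: f7 f7 50 c2 90 d8 38 c2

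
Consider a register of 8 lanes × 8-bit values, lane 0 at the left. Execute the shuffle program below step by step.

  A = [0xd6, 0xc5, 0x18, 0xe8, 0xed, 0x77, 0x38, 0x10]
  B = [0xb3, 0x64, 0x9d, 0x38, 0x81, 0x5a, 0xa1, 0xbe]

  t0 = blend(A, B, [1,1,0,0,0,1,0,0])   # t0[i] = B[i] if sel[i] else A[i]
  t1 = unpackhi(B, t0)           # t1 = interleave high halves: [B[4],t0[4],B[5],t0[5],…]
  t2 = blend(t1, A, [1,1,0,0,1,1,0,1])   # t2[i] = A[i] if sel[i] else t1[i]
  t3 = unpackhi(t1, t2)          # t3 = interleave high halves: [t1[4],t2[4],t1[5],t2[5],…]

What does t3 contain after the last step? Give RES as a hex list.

RES = [ 0xa1  0xed  0x38  0x77  0xbe  0xbe  0x10  0x10 ]

t0 = [0xb3, 0x64, 0x18, 0xe8, 0xed, 0x5a, 0x38, 0x10]
t1 = [0x81, 0xed, 0x5a, 0x5a, 0xa1, 0x38, 0xbe, 0x10]
t2 = [0xd6, 0xc5, 0x5a, 0x5a, 0xed, 0x77, 0xbe, 0x10]
t3 = [0xa1, 0xed, 0x38, 0x77, 0xbe, 0xbe, 0x10, 0x10]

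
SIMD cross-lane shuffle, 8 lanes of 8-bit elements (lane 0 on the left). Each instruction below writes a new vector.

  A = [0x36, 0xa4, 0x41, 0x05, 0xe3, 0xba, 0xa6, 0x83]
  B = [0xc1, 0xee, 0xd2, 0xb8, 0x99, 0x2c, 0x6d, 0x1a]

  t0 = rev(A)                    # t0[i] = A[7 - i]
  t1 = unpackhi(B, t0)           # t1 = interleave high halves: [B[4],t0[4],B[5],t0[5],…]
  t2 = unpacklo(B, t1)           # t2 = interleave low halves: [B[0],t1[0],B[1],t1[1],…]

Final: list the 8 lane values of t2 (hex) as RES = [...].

RES = [ 0xc1  0x99  0xee  0x05  0xd2  0x2c  0xb8  0x41 ]

  t0: 83 a6 ba e3 05 41 a4 36
  t1: 99 05 2c 41 6d a4 1a 36
  t2: c1 99 ee 05 d2 2c b8 41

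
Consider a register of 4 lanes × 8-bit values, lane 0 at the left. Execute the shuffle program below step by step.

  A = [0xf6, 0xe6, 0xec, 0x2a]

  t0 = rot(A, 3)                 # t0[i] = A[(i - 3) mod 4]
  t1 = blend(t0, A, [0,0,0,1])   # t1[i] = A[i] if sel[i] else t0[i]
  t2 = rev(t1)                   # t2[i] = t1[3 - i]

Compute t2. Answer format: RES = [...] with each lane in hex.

RES = [0x2a, 0x2a, 0xec, 0xe6]

→ t0 |e6|ec|2a|f6|
→ t1 |e6|ec|2a|2a|
→ t2 |2a|2a|ec|e6|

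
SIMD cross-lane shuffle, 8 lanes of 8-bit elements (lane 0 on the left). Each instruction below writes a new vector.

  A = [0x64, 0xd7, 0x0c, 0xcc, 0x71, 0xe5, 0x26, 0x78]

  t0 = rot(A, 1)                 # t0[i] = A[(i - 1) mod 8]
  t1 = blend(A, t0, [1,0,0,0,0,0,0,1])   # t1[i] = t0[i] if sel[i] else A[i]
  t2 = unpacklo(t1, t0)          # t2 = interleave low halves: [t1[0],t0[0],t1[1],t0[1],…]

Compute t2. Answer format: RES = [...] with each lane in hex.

RES = [ 0x78  0x78  0xd7  0x64  0x0c  0xd7  0xcc  0x0c ]

  t0: 78 64 d7 0c cc 71 e5 26
  t1: 78 d7 0c cc 71 e5 26 26
  t2: 78 78 d7 64 0c d7 cc 0c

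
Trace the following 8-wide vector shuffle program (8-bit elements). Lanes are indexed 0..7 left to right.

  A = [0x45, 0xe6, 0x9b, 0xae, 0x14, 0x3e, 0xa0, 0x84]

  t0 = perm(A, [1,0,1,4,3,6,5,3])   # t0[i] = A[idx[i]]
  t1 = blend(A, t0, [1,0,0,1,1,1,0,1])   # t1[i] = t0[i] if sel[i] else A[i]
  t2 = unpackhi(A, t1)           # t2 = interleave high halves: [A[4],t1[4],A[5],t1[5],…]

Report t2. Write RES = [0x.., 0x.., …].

RES = [ 0x14  0xae  0x3e  0xa0  0xa0  0xa0  0x84  0xae ]

  t0: e6 45 e6 14 ae a0 3e ae
  t1: e6 e6 9b 14 ae a0 a0 ae
  t2: 14 ae 3e a0 a0 a0 84 ae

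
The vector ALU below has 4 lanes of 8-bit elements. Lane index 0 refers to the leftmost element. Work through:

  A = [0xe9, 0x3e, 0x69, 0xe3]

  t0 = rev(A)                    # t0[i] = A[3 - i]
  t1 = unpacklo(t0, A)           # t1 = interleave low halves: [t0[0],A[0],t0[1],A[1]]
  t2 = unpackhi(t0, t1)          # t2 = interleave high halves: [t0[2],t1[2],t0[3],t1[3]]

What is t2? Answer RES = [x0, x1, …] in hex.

RES = [ 0x3e  0x69  0xe9  0x3e ]

→ t0 |e3|69|3e|e9|
→ t1 |e3|e9|69|3e|
→ t2 |3e|69|e9|3e|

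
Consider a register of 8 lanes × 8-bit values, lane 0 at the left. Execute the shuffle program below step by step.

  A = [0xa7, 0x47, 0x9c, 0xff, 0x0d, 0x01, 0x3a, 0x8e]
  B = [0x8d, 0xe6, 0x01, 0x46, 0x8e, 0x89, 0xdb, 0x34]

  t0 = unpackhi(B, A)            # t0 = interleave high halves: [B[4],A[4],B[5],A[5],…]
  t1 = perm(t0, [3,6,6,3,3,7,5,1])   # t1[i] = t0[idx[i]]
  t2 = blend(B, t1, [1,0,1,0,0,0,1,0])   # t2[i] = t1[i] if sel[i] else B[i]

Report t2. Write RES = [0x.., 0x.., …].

RES = [0x01, 0xe6, 0x34, 0x46, 0x8e, 0x89, 0x3a, 0x34]

→ t0 |8e|0d|89|01|db|3a|34|8e|
→ t1 |01|34|34|01|01|8e|3a|0d|
→ t2 |01|e6|34|46|8e|89|3a|34|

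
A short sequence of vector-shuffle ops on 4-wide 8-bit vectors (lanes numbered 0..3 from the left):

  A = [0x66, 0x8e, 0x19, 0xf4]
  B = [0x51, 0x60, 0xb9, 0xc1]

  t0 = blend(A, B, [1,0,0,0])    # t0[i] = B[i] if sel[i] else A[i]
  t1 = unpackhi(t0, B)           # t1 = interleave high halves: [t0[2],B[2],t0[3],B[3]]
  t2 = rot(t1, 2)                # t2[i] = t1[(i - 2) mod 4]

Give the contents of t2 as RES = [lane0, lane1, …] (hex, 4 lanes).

t0 = [0x51, 0x8e, 0x19, 0xf4]
t1 = [0x19, 0xb9, 0xf4, 0xc1]
t2 = [0xf4, 0xc1, 0x19, 0xb9]

RES = [0xf4, 0xc1, 0x19, 0xb9]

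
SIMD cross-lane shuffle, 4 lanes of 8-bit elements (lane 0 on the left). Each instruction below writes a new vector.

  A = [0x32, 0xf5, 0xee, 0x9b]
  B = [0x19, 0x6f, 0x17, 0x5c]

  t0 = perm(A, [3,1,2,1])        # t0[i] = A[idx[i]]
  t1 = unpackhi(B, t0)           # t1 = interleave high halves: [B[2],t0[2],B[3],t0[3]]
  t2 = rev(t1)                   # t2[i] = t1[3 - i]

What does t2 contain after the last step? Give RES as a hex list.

→ t0 |9b|f5|ee|f5|
→ t1 |17|ee|5c|f5|
→ t2 |f5|5c|ee|17|

RES = [0xf5, 0x5c, 0xee, 0x17]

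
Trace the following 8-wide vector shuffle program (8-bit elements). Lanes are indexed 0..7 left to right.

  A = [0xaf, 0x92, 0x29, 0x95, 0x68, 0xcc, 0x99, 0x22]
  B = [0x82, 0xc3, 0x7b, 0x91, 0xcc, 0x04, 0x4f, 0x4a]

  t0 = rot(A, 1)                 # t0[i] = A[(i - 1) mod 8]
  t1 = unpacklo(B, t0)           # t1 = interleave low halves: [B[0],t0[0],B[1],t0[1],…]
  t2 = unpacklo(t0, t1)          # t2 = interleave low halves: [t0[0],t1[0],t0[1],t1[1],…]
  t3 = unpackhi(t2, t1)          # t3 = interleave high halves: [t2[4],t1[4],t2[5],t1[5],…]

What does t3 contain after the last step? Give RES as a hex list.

t0 = [0x22, 0xaf, 0x92, 0x29, 0x95, 0x68, 0xcc, 0x99]
t1 = [0x82, 0x22, 0xc3, 0xaf, 0x7b, 0x92, 0x91, 0x29]
t2 = [0x22, 0x82, 0xaf, 0x22, 0x92, 0xc3, 0x29, 0xaf]
t3 = [0x92, 0x7b, 0xc3, 0x92, 0x29, 0x91, 0xaf, 0x29]

RES = [0x92, 0x7b, 0xc3, 0x92, 0x29, 0x91, 0xaf, 0x29]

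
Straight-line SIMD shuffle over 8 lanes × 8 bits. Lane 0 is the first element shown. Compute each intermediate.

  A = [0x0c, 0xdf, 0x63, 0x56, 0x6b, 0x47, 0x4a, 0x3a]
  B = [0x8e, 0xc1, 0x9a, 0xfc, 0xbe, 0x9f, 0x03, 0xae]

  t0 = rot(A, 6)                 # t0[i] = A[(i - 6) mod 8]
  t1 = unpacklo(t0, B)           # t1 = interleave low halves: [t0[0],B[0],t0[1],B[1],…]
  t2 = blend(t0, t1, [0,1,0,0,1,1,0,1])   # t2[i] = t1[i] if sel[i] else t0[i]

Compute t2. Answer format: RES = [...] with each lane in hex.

  t0: 63 56 6b 47 4a 3a 0c df
  t1: 63 8e 56 c1 6b 9a 47 fc
  t2: 63 8e 6b 47 6b 9a 0c fc

RES = [0x63, 0x8e, 0x6b, 0x47, 0x6b, 0x9a, 0x0c, 0xfc]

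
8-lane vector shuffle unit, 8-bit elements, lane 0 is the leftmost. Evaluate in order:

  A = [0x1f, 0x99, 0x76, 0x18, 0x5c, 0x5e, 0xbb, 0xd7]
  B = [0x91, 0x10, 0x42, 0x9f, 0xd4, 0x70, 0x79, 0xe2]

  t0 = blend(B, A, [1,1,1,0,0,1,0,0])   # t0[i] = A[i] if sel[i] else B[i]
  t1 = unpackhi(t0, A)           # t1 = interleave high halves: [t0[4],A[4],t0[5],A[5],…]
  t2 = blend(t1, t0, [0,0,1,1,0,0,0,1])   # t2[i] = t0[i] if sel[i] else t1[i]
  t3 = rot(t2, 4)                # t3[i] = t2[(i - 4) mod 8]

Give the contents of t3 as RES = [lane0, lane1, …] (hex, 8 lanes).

RES = [0x79, 0xbb, 0xe2, 0xe2, 0xd4, 0x5c, 0x76, 0x9f]

→ t0 |1f|99|76|9f|d4|5e|79|e2|
→ t1 |d4|5c|5e|5e|79|bb|e2|d7|
→ t2 |d4|5c|76|9f|79|bb|e2|e2|
→ t3 |79|bb|e2|e2|d4|5c|76|9f|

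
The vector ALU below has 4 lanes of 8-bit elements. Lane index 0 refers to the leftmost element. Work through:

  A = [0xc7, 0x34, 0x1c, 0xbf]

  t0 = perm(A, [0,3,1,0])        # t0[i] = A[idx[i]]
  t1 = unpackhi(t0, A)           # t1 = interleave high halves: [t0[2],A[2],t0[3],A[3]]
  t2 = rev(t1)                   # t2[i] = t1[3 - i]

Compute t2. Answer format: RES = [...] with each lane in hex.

RES = [ 0xbf  0xc7  0x1c  0x34 ]

→ t0 |c7|bf|34|c7|
→ t1 |34|1c|c7|bf|
→ t2 |bf|c7|1c|34|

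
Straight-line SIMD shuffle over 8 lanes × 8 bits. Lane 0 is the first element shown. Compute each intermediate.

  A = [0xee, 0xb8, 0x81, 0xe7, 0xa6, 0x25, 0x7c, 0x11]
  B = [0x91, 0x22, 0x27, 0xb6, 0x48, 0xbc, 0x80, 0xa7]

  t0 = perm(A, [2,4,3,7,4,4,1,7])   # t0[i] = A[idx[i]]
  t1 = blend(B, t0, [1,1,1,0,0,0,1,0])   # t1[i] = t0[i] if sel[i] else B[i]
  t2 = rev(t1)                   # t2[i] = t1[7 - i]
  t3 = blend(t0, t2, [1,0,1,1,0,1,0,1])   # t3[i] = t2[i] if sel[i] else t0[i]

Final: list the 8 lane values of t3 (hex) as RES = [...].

  t0: 81 a6 e7 11 a6 a6 b8 11
  t1: 81 a6 e7 b6 48 bc b8 a7
  t2: a7 b8 bc 48 b6 e7 a6 81
  t3: a7 a6 bc 48 a6 e7 b8 81

RES = [ 0xa7  0xa6  0xbc  0x48  0xa6  0xe7  0xb8  0x81 ]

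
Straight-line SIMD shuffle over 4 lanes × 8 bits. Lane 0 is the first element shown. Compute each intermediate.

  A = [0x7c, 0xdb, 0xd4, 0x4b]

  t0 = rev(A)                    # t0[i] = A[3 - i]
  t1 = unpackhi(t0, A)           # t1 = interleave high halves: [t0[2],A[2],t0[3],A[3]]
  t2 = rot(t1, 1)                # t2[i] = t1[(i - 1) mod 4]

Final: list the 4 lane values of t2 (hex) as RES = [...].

  t0: 4b d4 db 7c
  t1: db d4 7c 4b
  t2: 4b db d4 7c

RES = [ 0x4b  0xdb  0xd4  0x7c ]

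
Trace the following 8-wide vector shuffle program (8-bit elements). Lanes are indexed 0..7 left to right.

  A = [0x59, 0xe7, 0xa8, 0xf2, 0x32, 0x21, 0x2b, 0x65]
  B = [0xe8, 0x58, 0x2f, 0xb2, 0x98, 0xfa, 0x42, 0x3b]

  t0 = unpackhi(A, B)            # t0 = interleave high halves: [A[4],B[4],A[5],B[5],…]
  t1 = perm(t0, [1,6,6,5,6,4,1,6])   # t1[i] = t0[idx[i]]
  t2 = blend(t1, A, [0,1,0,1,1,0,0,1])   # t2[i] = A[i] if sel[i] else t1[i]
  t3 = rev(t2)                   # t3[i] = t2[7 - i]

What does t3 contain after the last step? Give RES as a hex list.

→ t0 |32|98|21|fa|2b|42|65|3b|
→ t1 |98|65|65|42|65|2b|98|65|
→ t2 |98|e7|65|f2|32|2b|98|65|
→ t3 |65|98|2b|32|f2|65|e7|98|

RES = [ 0x65  0x98  0x2b  0x32  0xf2  0x65  0xe7  0x98 ]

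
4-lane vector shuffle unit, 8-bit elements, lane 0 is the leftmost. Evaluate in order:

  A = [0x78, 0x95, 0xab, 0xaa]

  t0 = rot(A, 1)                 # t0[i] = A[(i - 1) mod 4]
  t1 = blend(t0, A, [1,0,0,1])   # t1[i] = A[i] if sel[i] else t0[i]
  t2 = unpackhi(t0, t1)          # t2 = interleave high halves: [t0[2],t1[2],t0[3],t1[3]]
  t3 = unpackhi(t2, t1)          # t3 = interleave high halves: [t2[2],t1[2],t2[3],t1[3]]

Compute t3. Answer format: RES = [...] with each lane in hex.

RES = [ 0xab  0x95  0xaa  0xaa ]

  t0: aa 78 95 ab
  t1: 78 78 95 aa
  t2: 95 95 ab aa
  t3: ab 95 aa aa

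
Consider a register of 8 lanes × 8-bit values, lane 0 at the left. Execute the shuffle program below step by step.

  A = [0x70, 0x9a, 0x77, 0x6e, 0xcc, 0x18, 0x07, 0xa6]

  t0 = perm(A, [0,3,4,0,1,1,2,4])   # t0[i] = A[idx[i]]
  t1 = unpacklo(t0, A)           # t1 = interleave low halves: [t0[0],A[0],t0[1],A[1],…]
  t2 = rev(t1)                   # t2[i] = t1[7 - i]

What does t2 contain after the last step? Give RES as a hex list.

RES = [0x6e, 0x70, 0x77, 0xcc, 0x9a, 0x6e, 0x70, 0x70]

t0 = [0x70, 0x6e, 0xcc, 0x70, 0x9a, 0x9a, 0x77, 0xcc]
t1 = [0x70, 0x70, 0x6e, 0x9a, 0xcc, 0x77, 0x70, 0x6e]
t2 = [0x6e, 0x70, 0x77, 0xcc, 0x9a, 0x6e, 0x70, 0x70]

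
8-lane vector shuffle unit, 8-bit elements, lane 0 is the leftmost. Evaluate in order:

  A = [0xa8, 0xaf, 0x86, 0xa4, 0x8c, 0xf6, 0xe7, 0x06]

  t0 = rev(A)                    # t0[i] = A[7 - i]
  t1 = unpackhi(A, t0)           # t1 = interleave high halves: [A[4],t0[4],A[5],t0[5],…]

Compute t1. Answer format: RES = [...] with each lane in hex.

RES = [ 0x8c  0xa4  0xf6  0x86  0xe7  0xaf  0x06  0xa8 ]

  t0: 06 e7 f6 8c a4 86 af a8
  t1: 8c a4 f6 86 e7 af 06 a8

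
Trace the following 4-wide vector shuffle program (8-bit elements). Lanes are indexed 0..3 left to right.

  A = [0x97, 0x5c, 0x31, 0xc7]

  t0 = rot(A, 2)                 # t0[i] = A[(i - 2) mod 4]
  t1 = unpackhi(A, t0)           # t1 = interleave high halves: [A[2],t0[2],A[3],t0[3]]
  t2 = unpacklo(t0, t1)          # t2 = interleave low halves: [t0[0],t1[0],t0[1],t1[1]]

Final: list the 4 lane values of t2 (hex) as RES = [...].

→ t0 |31|c7|97|5c|
→ t1 |31|97|c7|5c|
→ t2 |31|31|c7|97|

RES = [0x31, 0x31, 0xc7, 0x97]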